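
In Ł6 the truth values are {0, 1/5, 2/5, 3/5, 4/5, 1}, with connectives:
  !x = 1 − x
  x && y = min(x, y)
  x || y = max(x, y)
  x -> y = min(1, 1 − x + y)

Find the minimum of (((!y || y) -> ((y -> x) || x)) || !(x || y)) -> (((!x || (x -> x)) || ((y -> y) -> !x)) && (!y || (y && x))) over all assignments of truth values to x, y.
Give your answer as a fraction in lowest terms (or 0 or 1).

Take x = 1/5, y = 3/5:
!y = !3/5 = 2/5
!y || y = 2/5 || 3/5 = 3/5
y -> x = 3/5 -> 1/5 = 3/5
(y -> x) || x = 3/5 || 1/5 = 3/5
(!y || y) -> ((y -> x) || x) = 3/5 -> 3/5 = 1
x || y = 1/5 || 3/5 = 3/5
!(x || y) = !3/5 = 2/5
((!y || y) -> ((y -> x) || x)) || !(x || y) = 1 || 2/5 = 1
!x = !1/5 = 4/5
x -> x = 1/5 -> 1/5 = 1
!x || (x -> x) = 4/5 || 1 = 1
y -> y = 3/5 -> 3/5 = 1
!x = !1/5 = 4/5
(y -> y) -> !x = 1 -> 4/5 = 4/5
(!x || (x -> x)) || ((y -> y) -> !x) = 1 || 4/5 = 1
!y = !3/5 = 2/5
y && x = 3/5 && 1/5 = 1/5
!y || (y && x) = 2/5 || 1/5 = 2/5
((!x || (x -> x)) || ((y -> y) -> !x)) && (!y || (y && x)) = 1 && 2/5 = 2/5
(((!y || y) -> ((y -> x) || x)) || !(x || y)) -> (((!x || (x -> x)) || ((y -> y) -> !x)) && (!y || (y && x))) = 1 -> 2/5 = 2/5
No assignment yields a value below 2/5, so this is the minimum.

2/5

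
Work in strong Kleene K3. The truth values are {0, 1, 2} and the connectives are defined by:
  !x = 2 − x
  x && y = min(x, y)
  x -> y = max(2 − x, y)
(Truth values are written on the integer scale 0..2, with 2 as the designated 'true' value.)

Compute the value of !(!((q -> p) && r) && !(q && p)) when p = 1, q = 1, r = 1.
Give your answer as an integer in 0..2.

q -> p = 1 -> 1 = 1
(q -> p) && r = 1 && 1 = 1
!((q -> p) && r) = !1 = 1
q && p = 1 && 1 = 1
!(q && p) = !1 = 1
!((q -> p) && r) && !(q && p) = 1 && 1 = 1
!(!((q -> p) && r) && !(q && p)) = !1 = 1

1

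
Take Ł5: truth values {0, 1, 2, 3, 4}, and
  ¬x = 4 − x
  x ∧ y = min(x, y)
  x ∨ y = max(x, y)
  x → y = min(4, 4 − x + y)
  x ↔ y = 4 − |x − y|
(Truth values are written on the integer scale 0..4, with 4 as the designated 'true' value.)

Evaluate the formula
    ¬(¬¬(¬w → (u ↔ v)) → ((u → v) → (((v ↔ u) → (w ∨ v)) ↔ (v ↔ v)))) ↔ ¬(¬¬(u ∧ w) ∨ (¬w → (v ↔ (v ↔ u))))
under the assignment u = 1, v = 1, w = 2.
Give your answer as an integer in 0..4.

3

¬w = ¬2 = 2
u ↔ v = 1 ↔ 1 = 4
¬w → (u ↔ v) = 2 → 4 = 4
¬(¬w → (u ↔ v)) = ¬4 = 0
¬¬(¬w → (u ↔ v)) = ¬0 = 4
u → v = 1 → 1 = 4
v ↔ u = 1 ↔ 1 = 4
w ∨ v = 2 ∨ 1 = 2
(v ↔ u) → (w ∨ v) = 4 → 2 = 2
v ↔ v = 1 ↔ 1 = 4
((v ↔ u) → (w ∨ v)) ↔ (v ↔ v) = 2 ↔ 4 = 2
(u → v) → (((v ↔ u) → (w ∨ v)) ↔ (v ↔ v)) = 4 → 2 = 2
¬¬(¬w → (u ↔ v)) → ((u → v) → (((v ↔ u) → (w ∨ v)) ↔ (v ↔ v))) = 4 → 2 = 2
¬(¬¬(¬w → (u ↔ v)) → ((u → v) → (((v ↔ u) → (w ∨ v)) ↔ (v ↔ v)))) = ¬2 = 2
u ∧ w = 1 ∧ 2 = 1
¬(u ∧ w) = ¬1 = 3
¬¬(u ∧ w) = ¬3 = 1
¬w = ¬2 = 2
v ↔ u = 1 ↔ 1 = 4
v ↔ (v ↔ u) = 1 ↔ 4 = 1
¬w → (v ↔ (v ↔ u)) = 2 → 1 = 3
¬¬(u ∧ w) ∨ (¬w → (v ↔ (v ↔ u))) = 1 ∨ 3 = 3
¬(¬¬(u ∧ w) ∨ (¬w → (v ↔ (v ↔ u)))) = ¬3 = 1
¬(¬¬(¬w → (u ↔ v)) → ((u → v) → (((v ↔ u) → (w ∨ v)) ↔ (v ↔ v)))) ↔ ¬(¬¬(u ∧ w) ∨ (¬w → (v ↔ (v ↔ u)))) = 2 ↔ 1 = 3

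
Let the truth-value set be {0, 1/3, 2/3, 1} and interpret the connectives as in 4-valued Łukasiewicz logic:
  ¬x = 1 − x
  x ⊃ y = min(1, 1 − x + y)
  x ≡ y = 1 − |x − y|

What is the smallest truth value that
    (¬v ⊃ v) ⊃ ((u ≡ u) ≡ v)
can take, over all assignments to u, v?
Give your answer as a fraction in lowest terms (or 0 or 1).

Take u = 0, v = 1/3:
¬v = ¬1/3 = 2/3
¬v ⊃ v = 2/3 ⊃ 1/3 = 2/3
u ≡ u = 0 ≡ 0 = 1
(u ≡ u) ≡ v = 1 ≡ 1/3 = 1/3
(¬v ⊃ v) ⊃ ((u ≡ u) ≡ v) = 2/3 ⊃ 1/3 = 2/3
No assignment yields a value below 2/3, so this is the minimum.

2/3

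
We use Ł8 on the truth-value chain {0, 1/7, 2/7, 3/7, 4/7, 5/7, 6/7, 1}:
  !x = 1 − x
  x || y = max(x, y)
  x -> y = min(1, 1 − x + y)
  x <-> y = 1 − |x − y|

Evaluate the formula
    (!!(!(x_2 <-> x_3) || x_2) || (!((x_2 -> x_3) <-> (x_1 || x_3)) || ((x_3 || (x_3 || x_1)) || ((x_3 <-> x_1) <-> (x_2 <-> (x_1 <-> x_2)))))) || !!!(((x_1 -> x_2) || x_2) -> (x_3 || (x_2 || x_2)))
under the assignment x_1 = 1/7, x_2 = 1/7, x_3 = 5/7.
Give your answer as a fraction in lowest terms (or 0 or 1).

5/7

x_2 <-> x_3 = 1/7 <-> 5/7 = 3/7
!(x_2 <-> x_3) = !3/7 = 4/7
!(x_2 <-> x_3) || x_2 = 4/7 || 1/7 = 4/7
!(!(x_2 <-> x_3) || x_2) = !4/7 = 3/7
!!(!(x_2 <-> x_3) || x_2) = !3/7 = 4/7
x_2 -> x_3 = 1/7 -> 5/7 = 1
x_1 || x_3 = 1/7 || 5/7 = 5/7
(x_2 -> x_3) <-> (x_1 || x_3) = 1 <-> 5/7 = 5/7
!((x_2 -> x_3) <-> (x_1 || x_3)) = !5/7 = 2/7
x_3 || x_1 = 5/7 || 1/7 = 5/7
x_3 || (x_3 || x_1) = 5/7 || 5/7 = 5/7
x_3 <-> x_1 = 5/7 <-> 1/7 = 3/7
x_1 <-> x_2 = 1/7 <-> 1/7 = 1
x_2 <-> (x_1 <-> x_2) = 1/7 <-> 1 = 1/7
(x_3 <-> x_1) <-> (x_2 <-> (x_1 <-> x_2)) = 3/7 <-> 1/7 = 5/7
(x_3 || (x_3 || x_1)) || ((x_3 <-> x_1) <-> (x_2 <-> (x_1 <-> x_2))) = 5/7 || 5/7 = 5/7
!((x_2 -> x_3) <-> (x_1 || x_3)) || ((x_3 || (x_3 || x_1)) || ((x_3 <-> x_1) <-> (x_2 <-> (x_1 <-> x_2)))) = 2/7 || 5/7 = 5/7
!!(!(x_2 <-> x_3) || x_2) || (!((x_2 -> x_3) <-> (x_1 || x_3)) || ((x_3 || (x_3 || x_1)) || ((x_3 <-> x_1) <-> (x_2 <-> (x_1 <-> x_2))))) = 4/7 || 5/7 = 5/7
x_1 -> x_2 = 1/7 -> 1/7 = 1
(x_1 -> x_2) || x_2 = 1 || 1/7 = 1
x_2 || x_2 = 1/7 || 1/7 = 1/7
x_3 || (x_2 || x_2) = 5/7 || 1/7 = 5/7
((x_1 -> x_2) || x_2) -> (x_3 || (x_2 || x_2)) = 1 -> 5/7 = 5/7
!(((x_1 -> x_2) || x_2) -> (x_3 || (x_2 || x_2))) = !5/7 = 2/7
!!(((x_1 -> x_2) || x_2) -> (x_3 || (x_2 || x_2))) = !2/7 = 5/7
!!!(((x_1 -> x_2) || x_2) -> (x_3 || (x_2 || x_2))) = !5/7 = 2/7
(!!(!(x_2 <-> x_3) || x_2) || (!((x_2 -> x_3) <-> (x_1 || x_3)) || ((x_3 || (x_3 || x_1)) || ((x_3 <-> x_1) <-> (x_2 <-> (x_1 <-> x_2)))))) || !!!(((x_1 -> x_2) || x_2) -> (x_3 || (x_2 || x_2))) = 5/7 || 2/7 = 5/7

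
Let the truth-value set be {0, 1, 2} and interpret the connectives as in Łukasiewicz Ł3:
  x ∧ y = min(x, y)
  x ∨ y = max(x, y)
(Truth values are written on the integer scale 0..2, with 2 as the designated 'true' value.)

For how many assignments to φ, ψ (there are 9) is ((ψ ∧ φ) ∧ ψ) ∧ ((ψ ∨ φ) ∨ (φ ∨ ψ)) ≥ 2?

1

φ = 0, ψ = 0 ↦ 0  <
φ = 0, ψ = 1 ↦ 0  <
φ = 0, ψ = 2 ↦ 0  <
φ = 1, ψ = 0 ↦ 0  <
φ = 1, ψ = 1 ↦ 1  <
φ = 1, ψ = 2 ↦ 1  <
φ = 2, ψ = 0 ↦ 0  <
φ = 2, ψ = 1 ↦ 1  <
φ = 2, ψ = 2 ↦ 2  ≥
So 1 of the 9 assignments meets the threshold.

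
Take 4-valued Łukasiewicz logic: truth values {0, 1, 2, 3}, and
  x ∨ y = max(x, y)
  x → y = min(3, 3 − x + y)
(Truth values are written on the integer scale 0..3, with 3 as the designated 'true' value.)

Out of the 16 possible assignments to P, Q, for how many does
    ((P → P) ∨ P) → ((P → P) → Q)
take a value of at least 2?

P = 0, Q = 0 ↦ 0  <
P = 0, Q = 1 ↦ 1  <
P = 0, Q = 2 ↦ 2  ≥
P = 0, Q = 3 ↦ 3  ≥
P = 1, Q = 0 ↦ 0  <
P = 1, Q = 1 ↦ 1  <
P = 1, Q = 2 ↦ 2  ≥
P = 1, Q = 3 ↦ 3  ≥
P = 2, Q = 0 ↦ 0  <
P = 2, Q = 1 ↦ 1  <
P = 2, Q = 2 ↦ 2  ≥
P = 2, Q = 3 ↦ 3  ≥
P = 3, Q = 0 ↦ 0  <
P = 3, Q = 1 ↦ 1  <
P = 3, Q = 2 ↦ 2  ≥
P = 3, Q = 3 ↦ 3  ≥
So 8 of the 16 assignments meet the threshold.

8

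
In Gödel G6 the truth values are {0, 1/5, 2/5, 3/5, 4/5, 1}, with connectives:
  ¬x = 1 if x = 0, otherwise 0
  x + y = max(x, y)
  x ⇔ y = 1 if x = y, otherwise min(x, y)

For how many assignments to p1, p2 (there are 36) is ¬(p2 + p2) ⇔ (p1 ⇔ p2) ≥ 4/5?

6

value 1: 6 assignments (counts)
value 0: 30 assignments
So 6 of the 36 assignments meet the threshold.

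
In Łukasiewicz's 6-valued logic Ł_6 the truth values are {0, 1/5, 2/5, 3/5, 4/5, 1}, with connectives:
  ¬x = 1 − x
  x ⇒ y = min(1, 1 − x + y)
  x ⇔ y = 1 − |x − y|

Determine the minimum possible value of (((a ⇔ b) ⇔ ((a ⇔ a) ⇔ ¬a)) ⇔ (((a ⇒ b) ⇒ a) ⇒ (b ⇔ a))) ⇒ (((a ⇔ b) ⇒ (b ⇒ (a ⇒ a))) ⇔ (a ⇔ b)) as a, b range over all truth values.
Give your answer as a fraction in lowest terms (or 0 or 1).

Take a = 2/5, b = 4/5:
a ⇔ b = 2/5 ⇔ 4/5 = 3/5
a ⇔ a = 2/5 ⇔ 2/5 = 1
¬a = ¬2/5 = 3/5
(a ⇔ a) ⇔ ¬a = 1 ⇔ 3/5 = 3/5
(a ⇔ b) ⇔ ((a ⇔ a) ⇔ ¬a) = 3/5 ⇔ 3/5 = 1
a ⇒ b = 2/5 ⇒ 4/5 = 1
(a ⇒ b) ⇒ a = 1 ⇒ 2/5 = 2/5
b ⇔ a = 4/5 ⇔ 2/5 = 3/5
((a ⇒ b) ⇒ a) ⇒ (b ⇔ a) = 2/5 ⇒ 3/5 = 1
((a ⇔ b) ⇔ ((a ⇔ a) ⇔ ¬a)) ⇔ (((a ⇒ b) ⇒ a) ⇒ (b ⇔ a)) = 1 ⇔ 1 = 1
a ⇔ b = 2/5 ⇔ 4/5 = 3/5
a ⇒ a = 2/5 ⇒ 2/5 = 1
b ⇒ (a ⇒ a) = 4/5 ⇒ 1 = 1
(a ⇔ b) ⇒ (b ⇒ (a ⇒ a)) = 3/5 ⇒ 1 = 1
a ⇔ b = 2/5 ⇔ 4/5 = 3/5
((a ⇔ b) ⇒ (b ⇒ (a ⇒ a))) ⇔ (a ⇔ b) = 1 ⇔ 3/5 = 3/5
(((a ⇔ b) ⇔ ((a ⇔ a) ⇔ ¬a)) ⇔ (((a ⇒ b) ⇒ a) ⇒ (b ⇔ a))) ⇒ (((a ⇔ b) ⇒ (b ⇒ (a ⇒ a))) ⇔ (a ⇔ b)) = 1 ⇒ 3/5 = 3/5
No assignment yields a value below 3/5, so this is the minimum.

3/5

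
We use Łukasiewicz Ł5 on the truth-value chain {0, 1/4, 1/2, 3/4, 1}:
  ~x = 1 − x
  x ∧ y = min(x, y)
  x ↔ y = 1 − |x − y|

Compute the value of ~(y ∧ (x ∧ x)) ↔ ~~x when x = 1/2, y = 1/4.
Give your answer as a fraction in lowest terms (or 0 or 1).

x ∧ x = 1/2 ∧ 1/2 = 1/2
y ∧ (x ∧ x) = 1/4 ∧ 1/2 = 1/4
~(y ∧ (x ∧ x)) = ~1/4 = 3/4
~x = ~1/2 = 1/2
~~x = ~1/2 = 1/2
~(y ∧ (x ∧ x)) ↔ ~~x = 3/4 ↔ 1/2 = 3/4

3/4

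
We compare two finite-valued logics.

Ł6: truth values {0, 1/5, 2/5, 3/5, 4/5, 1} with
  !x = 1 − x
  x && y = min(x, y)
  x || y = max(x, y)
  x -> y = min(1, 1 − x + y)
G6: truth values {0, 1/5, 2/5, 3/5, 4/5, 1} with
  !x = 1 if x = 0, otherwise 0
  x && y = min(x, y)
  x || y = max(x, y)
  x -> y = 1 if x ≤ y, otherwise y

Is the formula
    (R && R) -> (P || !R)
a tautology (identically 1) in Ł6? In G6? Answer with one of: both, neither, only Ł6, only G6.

neither

In Ł6: at P = 0, R = 3/5 the value is 4/5 — not a tautology.
In G6: at P = 0, R = 1/5 the value is 0 — not a tautology.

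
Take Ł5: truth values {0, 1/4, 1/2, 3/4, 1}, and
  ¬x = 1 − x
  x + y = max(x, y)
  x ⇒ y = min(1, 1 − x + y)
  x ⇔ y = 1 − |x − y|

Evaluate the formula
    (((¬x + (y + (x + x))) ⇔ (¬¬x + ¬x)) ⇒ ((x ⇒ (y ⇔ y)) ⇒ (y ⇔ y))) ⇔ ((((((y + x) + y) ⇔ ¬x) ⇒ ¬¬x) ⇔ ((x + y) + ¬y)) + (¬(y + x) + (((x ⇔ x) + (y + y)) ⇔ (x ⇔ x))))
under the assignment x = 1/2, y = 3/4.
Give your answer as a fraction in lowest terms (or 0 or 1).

¬x = ¬1/2 = 1/2
x + x = 1/2 + 1/2 = 1/2
y + (x + x) = 3/4 + 1/2 = 3/4
¬x + (y + (x + x)) = 1/2 + 3/4 = 3/4
¬x = ¬1/2 = 1/2
¬¬x = ¬1/2 = 1/2
¬x = ¬1/2 = 1/2
¬¬x + ¬x = 1/2 + 1/2 = 1/2
(¬x + (y + (x + x))) ⇔ (¬¬x + ¬x) = 3/4 ⇔ 1/2 = 3/4
y ⇔ y = 3/4 ⇔ 3/4 = 1
x ⇒ (y ⇔ y) = 1/2 ⇒ 1 = 1
y ⇔ y = 3/4 ⇔ 3/4 = 1
(x ⇒ (y ⇔ y)) ⇒ (y ⇔ y) = 1 ⇒ 1 = 1
((¬x + (y + (x + x))) ⇔ (¬¬x + ¬x)) ⇒ ((x ⇒ (y ⇔ y)) ⇒ (y ⇔ y)) = 3/4 ⇒ 1 = 1
y + x = 3/4 + 1/2 = 3/4
(y + x) + y = 3/4 + 3/4 = 3/4
¬x = ¬1/2 = 1/2
((y + x) + y) ⇔ ¬x = 3/4 ⇔ 1/2 = 3/4
¬x = ¬1/2 = 1/2
¬¬x = ¬1/2 = 1/2
(((y + x) + y) ⇔ ¬x) ⇒ ¬¬x = 3/4 ⇒ 1/2 = 3/4
x + y = 1/2 + 3/4 = 3/4
¬y = ¬3/4 = 1/4
(x + y) + ¬y = 3/4 + 1/4 = 3/4
((((y + x) + y) ⇔ ¬x) ⇒ ¬¬x) ⇔ ((x + y) + ¬y) = 3/4 ⇔ 3/4 = 1
y + x = 3/4 + 1/2 = 3/4
¬(y + x) = ¬3/4 = 1/4
x ⇔ x = 1/2 ⇔ 1/2 = 1
y + y = 3/4 + 3/4 = 3/4
(x ⇔ x) + (y + y) = 1 + 3/4 = 1
x ⇔ x = 1/2 ⇔ 1/2 = 1
((x ⇔ x) + (y + y)) ⇔ (x ⇔ x) = 1 ⇔ 1 = 1
¬(y + x) + (((x ⇔ x) + (y + y)) ⇔ (x ⇔ x)) = 1/4 + 1 = 1
(((((y + x) + y) ⇔ ¬x) ⇒ ¬¬x) ⇔ ((x + y) + ¬y)) + (¬(y + x) + (((x ⇔ x) + (y + y)) ⇔ (x ⇔ x))) = 1 + 1 = 1
(((¬x + (y + (x + x))) ⇔ (¬¬x + ¬x)) ⇒ ((x ⇒ (y ⇔ y)) ⇒ (y ⇔ y))) ⇔ ((((((y + x) + y) ⇔ ¬x) ⇒ ¬¬x) ⇔ ((x + y) + ¬y)) + (¬(y + x) + (((x ⇔ x) + (y + y)) ⇔ (x ⇔ x)))) = 1 ⇔ 1 = 1

1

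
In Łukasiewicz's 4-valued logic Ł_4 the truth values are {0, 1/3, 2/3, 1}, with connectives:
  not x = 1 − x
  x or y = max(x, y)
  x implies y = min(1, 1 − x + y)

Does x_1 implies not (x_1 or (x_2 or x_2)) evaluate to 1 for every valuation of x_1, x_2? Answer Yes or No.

No

Counterexample: take x_1 = 1/3, x_2 = 1.
x_2 or x_2 = 1 or 1 = 1
x_1 or (x_2 or x_2) = 1/3 or 1 = 1
not (x_1 or (x_2 or x_2)) = not 1 = 0
x_1 implies not (x_1 or (x_2 or x_2)) = 1/3 implies 0 = 2/3
This gives 2/3 ≠ 1.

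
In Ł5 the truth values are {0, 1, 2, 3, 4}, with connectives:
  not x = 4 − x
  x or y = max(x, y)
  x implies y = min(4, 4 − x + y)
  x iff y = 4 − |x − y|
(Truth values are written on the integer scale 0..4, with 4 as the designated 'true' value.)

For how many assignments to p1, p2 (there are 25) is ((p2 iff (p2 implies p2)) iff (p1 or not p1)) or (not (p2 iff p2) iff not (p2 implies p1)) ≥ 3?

value 4: 17 assignments (counts)
value 3: 6 assignments (counts)
value 2: 2 assignments
So 23 of the 25 assignments meet the threshold.

23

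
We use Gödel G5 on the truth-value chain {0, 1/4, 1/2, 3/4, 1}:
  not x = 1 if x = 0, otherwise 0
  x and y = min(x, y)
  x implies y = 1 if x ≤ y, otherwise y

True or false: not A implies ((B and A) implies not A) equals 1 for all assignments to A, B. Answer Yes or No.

Yes

At A = 1, B = 3/4, for instance:
not A = not 1 = 0
B and A = 3/4 and 1 = 3/4
(B and A) implies not A = 3/4 implies 0 = 0
not A implies ((B and A) implies not A) = 0 implies 0 = 1
and checking the remaining 24 assignments likewise gives ≥ 1 in every case.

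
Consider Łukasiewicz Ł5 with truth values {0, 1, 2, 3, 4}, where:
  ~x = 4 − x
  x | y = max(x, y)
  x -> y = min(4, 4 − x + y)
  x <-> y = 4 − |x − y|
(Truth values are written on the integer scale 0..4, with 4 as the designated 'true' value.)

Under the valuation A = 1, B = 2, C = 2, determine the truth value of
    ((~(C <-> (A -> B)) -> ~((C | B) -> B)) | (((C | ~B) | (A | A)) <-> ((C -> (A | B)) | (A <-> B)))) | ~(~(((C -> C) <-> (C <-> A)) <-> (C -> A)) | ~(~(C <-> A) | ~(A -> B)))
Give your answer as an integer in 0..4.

2

A -> B = 1 -> 2 = 4
C <-> (A -> B) = 2 <-> 4 = 2
~(C <-> (A -> B)) = ~2 = 2
C | B = 2 | 2 = 2
(C | B) -> B = 2 -> 2 = 4
~((C | B) -> B) = ~4 = 0
~(C <-> (A -> B)) -> ~((C | B) -> B) = 2 -> 0 = 2
~B = ~2 = 2
C | ~B = 2 | 2 = 2
A | A = 1 | 1 = 1
(C | ~B) | (A | A) = 2 | 1 = 2
A | B = 1 | 2 = 2
C -> (A | B) = 2 -> 2 = 4
A <-> B = 1 <-> 2 = 3
(C -> (A | B)) | (A <-> B) = 4 | 3 = 4
((C | ~B) | (A | A)) <-> ((C -> (A | B)) | (A <-> B)) = 2 <-> 4 = 2
(~(C <-> (A -> B)) -> ~((C | B) -> B)) | (((C | ~B) | (A | A)) <-> ((C -> (A | B)) | (A <-> B))) = 2 | 2 = 2
C -> C = 2 -> 2 = 4
C <-> A = 2 <-> 1 = 3
(C -> C) <-> (C <-> A) = 4 <-> 3 = 3
C -> A = 2 -> 1 = 3
((C -> C) <-> (C <-> A)) <-> (C -> A) = 3 <-> 3 = 4
~(((C -> C) <-> (C <-> A)) <-> (C -> A)) = ~4 = 0
C <-> A = 2 <-> 1 = 3
~(C <-> A) = ~3 = 1
A -> B = 1 -> 2 = 4
~(A -> B) = ~4 = 0
~(C <-> A) | ~(A -> B) = 1 | 0 = 1
~(~(C <-> A) | ~(A -> B)) = ~1 = 3
~(((C -> C) <-> (C <-> A)) <-> (C -> A)) | ~(~(C <-> A) | ~(A -> B)) = 0 | 3 = 3
~(~(((C -> C) <-> (C <-> A)) <-> (C -> A)) | ~(~(C <-> A) | ~(A -> B))) = ~3 = 1
((~(C <-> (A -> B)) -> ~((C | B) -> B)) | (((C | ~B) | (A | A)) <-> ((C -> (A | B)) | (A <-> B)))) | ~(~(((C -> C) <-> (C <-> A)) <-> (C -> A)) | ~(~(C <-> A) | ~(A -> B))) = 2 | 1 = 2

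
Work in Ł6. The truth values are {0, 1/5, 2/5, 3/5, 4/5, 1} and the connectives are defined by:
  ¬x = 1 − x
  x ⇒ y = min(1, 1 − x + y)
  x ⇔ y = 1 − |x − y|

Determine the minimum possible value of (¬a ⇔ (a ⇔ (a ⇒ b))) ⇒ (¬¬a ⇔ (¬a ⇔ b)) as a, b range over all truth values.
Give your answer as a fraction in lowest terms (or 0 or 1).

Take a = 2/5, b = 3/5:
¬a = ¬2/5 = 3/5
a ⇒ b = 2/5 ⇒ 3/5 = 1
a ⇔ (a ⇒ b) = 2/5 ⇔ 1 = 2/5
¬a ⇔ (a ⇔ (a ⇒ b)) = 3/5 ⇔ 2/5 = 4/5
¬a = ¬2/5 = 3/5
¬¬a = ¬3/5 = 2/5
¬a = ¬2/5 = 3/5
¬a ⇔ b = 3/5 ⇔ 3/5 = 1
¬¬a ⇔ (¬a ⇔ b) = 2/5 ⇔ 1 = 2/5
(¬a ⇔ (a ⇔ (a ⇒ b))) ⇒ (¬¬a ⇔ (¬a ⇔ b)) = 4/5 ⇒ 2/5 = 3/5
No assignment yields a value below 3/5, so this is the minimum.

3/5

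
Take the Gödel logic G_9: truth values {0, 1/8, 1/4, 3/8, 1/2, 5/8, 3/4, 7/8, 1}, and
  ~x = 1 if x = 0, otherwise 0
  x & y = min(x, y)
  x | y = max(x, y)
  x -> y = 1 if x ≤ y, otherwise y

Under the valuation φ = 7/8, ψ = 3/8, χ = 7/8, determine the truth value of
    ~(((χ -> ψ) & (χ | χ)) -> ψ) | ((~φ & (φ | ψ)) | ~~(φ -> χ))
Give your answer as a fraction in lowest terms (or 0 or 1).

χ -> ψ = 7/8 -> 3/8 = 3/8
χ | χ = 7/8 | 7/8 = 7/8
(χ -> ψ) & (χ | χ) = 3/8 & 7/8 = 3/8
((χ -> ψ) & (χ | χ)) -> ψ = 3/8 -> 3/8 = 1
~(((χ -> ψ) & (χ | χ)) -> ψ) = ~1 = 0
~φ = ~7/8 = 0
φ | ψ = 7/8 | 3/8 = 7/8
~φ & (φ | ψ) = 0 & 7/8 = 0
φ -> χ = 7/8 -> 7/8 = 1
~(φ -> χ) = ~1 = 0
~~(φ -> χ) = ~0 = 1
(~φ & (φ | ψ)) | ~~(φ -> χ) = 0 | 1 = 1
~(((χ -> ψ) & (χ | χ)) -> ψ) | ((~φ & (φ | ψ)) | ~~(φ -> χ)) = 0 | 1 = 1

1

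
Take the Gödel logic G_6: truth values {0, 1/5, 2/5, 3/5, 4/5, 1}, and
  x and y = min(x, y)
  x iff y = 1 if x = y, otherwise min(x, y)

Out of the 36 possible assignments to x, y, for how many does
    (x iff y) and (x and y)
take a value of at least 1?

1

value 1: 1 assignment (counts)
value 4/5: 3 assignments
value 3/5: 5 assignments
value 2/5: 7 assignments
value 1/5: 9 assignments
value 0: 11 assignments
So 1 of the 36 assignments meets the threshold.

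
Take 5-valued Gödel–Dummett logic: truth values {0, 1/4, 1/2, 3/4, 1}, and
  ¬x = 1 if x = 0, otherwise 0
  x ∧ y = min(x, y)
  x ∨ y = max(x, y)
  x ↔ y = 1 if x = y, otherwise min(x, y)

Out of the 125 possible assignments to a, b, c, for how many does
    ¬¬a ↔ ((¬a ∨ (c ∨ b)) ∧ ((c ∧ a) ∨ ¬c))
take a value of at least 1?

value 1: 29 assignments (counts)
value 3/4: 19 assignments
value 1/2: 29 assignments
value 1/4: 39 assignments
value 0: 9 assignments
So 29 of the 125 assignments meet the threshold.

29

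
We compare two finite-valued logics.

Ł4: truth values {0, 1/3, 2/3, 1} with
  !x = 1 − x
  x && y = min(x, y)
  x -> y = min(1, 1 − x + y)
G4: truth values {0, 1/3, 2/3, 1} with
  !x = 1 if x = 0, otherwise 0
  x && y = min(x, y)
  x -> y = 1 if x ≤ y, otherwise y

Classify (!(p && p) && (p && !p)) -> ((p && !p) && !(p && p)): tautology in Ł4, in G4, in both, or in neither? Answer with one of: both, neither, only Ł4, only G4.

In Ł4: every assignment gives 1 — tautology.
In G4: every assignment gives 1 — tautology.

both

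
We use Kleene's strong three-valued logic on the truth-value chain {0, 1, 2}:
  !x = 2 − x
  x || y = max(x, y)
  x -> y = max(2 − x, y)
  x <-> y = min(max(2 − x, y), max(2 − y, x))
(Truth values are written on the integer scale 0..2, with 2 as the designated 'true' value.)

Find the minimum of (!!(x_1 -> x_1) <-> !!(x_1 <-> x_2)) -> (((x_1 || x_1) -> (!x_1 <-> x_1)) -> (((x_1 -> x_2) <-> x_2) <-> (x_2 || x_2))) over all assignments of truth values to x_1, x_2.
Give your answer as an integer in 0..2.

1

Take x_1 = 0, x_2 = 1:
x_1 -> x_1 = 0 -> 0 = 2
!(x_1 -> x_1) = !2 = 0
!!(x_1 -> x_1) = !0 = 2
x_1 <-> x_2 = 0 <-> 1 = 1
!(x_1 <-> x_2) = !1 = 1
!!(x_1 <-> x_2) = !1 = 1
!!(x_1 -> x_1) <-> !!(x_1 <-> x_2) = 2 <-> 1 = 1
x_1 || x_1 = 0 || 0 = 0
!x_1 = !0 = 2
!x_1 <-> x_1 = 2 <-> 0 = 0
(x_1 || x_1) -> (!x_1 <-> x_1) = 0 -> 0 = 2
x_1 -> x_2 = 0 -> 1 = 2
(x_1 -> x_2) <-> x_2 = 2 <-> 1 = 1
x_2 || x_2 = 1 || 1 = 1
((x_1 -> x_2) <-> x_2) <-> (x_2 || x_2) = 1 <-> 1 = 1
((x_1 || x_1) -> (!x_1 <-> x_1)) -> (((x_1 -> x_2) <-> x_2) <-> (x_2 || x_2)) = 2 -> 1 = 1
(!!(x_1 -> x_1) <-> !!(x_1 <-> x_2)) -> (((x_1 || x_1) -> (!x_1 <-> x_1)) -> (((x_1 -> x_2) <-> x_2) <-> (x_2 || x_2))) = 1 -> 1 = 1
No assignment yields a value below 1, so this is the minimum.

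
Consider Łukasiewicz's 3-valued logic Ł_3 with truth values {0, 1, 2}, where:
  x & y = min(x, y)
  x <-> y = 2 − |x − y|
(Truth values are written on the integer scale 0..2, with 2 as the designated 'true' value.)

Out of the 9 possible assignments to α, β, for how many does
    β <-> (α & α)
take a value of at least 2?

α = 0, β = 0 ↦ 2  ≥
α = 0, β = 1 ↦ 1  <
α = 0, β = 2 ↦ 0  <
α = 1, β = 0 ↦ 1  <
α = 1, β = 1 ↦ 2  ≥
α = 1, β = 2 ↦ 1  <
α = 2, β = 0 ↦ 0  <
α = 2, β = 1 ↦ 1  <
α = 2, β = 2 ↦ 2  ≥
So 3 of the 9 assignments meet the threshold.

3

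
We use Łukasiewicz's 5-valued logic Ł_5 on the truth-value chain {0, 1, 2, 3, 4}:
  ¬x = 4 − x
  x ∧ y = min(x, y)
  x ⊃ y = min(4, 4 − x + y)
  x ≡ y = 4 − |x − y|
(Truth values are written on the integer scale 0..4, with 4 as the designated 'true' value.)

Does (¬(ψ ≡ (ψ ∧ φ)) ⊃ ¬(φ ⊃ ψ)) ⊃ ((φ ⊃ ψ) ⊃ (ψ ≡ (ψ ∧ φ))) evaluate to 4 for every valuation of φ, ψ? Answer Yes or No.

Yes

At φ = 2, ψ = 3, for instance:
ψ ∧ φ = 3 ∧ 2 = 2
ψ ≡ (ψ ∧ φ) = 3 ≡ 2 = 3
¬(ψ ≡ (ψ ∧ φ)) = ¬3 = 1
φ ⊃ ψ = 2 ⊃ 3 = 4
¬(φ ⊃ ψ) = ¬4 = 0
¬(ψ ≡ (ψ ∧ φ)) ⊃ ¬(φ ⊃ ψ) = 1 ⊃ 0 = 3
(φ ⊃ ψ) ⊃ (ψ ≡ (ψ ∧ φ)) = 4 ⊃ 3 = 3
(¬(ψ ≡ (ψ ∧ φ)) ⊃ ¬(φ ⊃ ψ)) ⊃ ((φ ⊃ ψ) ⊃ (ψ ≡ (ψ ∧ φ))) = 3 ⊃ 3 = 4
and checking the remaining 24 assignments likewise gives ≥ 4 in every case.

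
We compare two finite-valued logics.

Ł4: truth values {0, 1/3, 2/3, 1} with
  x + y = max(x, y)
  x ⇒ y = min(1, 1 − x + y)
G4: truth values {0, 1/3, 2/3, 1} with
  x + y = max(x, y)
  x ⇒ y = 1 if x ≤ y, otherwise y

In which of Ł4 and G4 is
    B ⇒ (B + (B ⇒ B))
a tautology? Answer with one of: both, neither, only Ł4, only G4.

In Ł4: every assignment gives 1 — tautology.
In G4: every assignment gives 1 — tautology.

both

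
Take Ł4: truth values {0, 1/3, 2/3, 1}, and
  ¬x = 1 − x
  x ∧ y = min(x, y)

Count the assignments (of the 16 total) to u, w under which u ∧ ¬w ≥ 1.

u = 0, w = 0 ↦ 0  <
u = 0, w = 1/3 ↦ 0  <
u = 0, w = 2/3 ↦ 0  <
u = 0, w = 1 ↦ 0  <
u = 1/3, w = 0 ↦ 1/3  <
u = 1/3, w = 1/3 ↦ 1/3  <
u = 1/3, w = 2/3 ↦ 1/3  <
u = 1/3, w = 1 ↦ 0  <
u = 2/3, w = 0 ↦ 2/3  <
u = 2/3, w = 1/3 ↦ 2/3  <
u = 2/3, w = 2/3 ↦ 1/3  <
u = 2/3, w = 1 ↦ 0  <
u = 1, w = 0 ↦ 1  ≥
u = 1, w = 1/3 ↦ 2/3  <
u = 1, w = 2/3 ↦ 1/3  <
u = 1, w = 1 ↦ 0  <
So 1 of the 16 assignments meets the threshold.

1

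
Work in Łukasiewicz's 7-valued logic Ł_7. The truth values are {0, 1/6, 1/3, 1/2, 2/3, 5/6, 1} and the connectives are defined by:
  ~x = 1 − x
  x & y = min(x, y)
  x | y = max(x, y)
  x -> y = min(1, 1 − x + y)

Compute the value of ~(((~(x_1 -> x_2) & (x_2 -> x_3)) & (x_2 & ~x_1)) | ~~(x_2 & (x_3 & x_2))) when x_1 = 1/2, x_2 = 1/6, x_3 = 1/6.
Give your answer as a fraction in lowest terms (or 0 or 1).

x_1 -> x_2 = 1/2 -> 1/6 = 2/3
~(x_1 -> x_2) = ~2/3 = 1/3
x_2 -> x_3 = 1/6 -> 1/6 = 1
~(x_1 -> x_2) & (x_2 -> x_3) = 1/3 & 1 = 1/3
~x_1 = ~1/2 = 1/2
x_2 & ~x_1 = 1/6 & 1/2 = 1/6
(~(x_1 -> x_2) & (x_2 -> x_3)) & (x_2 & ~x_1) = 1/3 & 1/6 = 1/6
x_3 & x_2 = 1/6 & 1/6 = 1/6
x_2 & (x_3 & x_2) = 1/6 & 1/6 = 1/6
~(x_2 & (x_3 & x_2)) = ~1/6 = 5/6
~~(x_2 & (x_3 & x_2)) = ~5/6 = 1/6
((~(x_1 -> x_2) & (x_2 -> x_3)) & (x_2 & ~x_1)) | ~~(x_2 & (x_3 & x_2)) = 1/6 | 1/6 = 1/6
~(((~(x_1 -> x_2) & (x_2 -> x_3)) & (x_2 & ~x_1)) | ~~(x_2 & (x_3 & x_2))) = ~1/6 = 5/6

5/6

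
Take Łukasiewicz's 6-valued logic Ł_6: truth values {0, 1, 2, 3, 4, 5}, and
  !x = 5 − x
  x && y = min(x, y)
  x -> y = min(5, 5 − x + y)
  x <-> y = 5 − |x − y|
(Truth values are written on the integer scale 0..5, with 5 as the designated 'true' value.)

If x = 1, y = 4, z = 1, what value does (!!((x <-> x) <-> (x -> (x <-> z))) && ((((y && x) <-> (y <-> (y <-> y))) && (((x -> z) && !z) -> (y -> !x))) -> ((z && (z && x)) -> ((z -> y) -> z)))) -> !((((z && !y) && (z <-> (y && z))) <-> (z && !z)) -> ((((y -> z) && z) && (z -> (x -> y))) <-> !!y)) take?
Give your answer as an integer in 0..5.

3

x <-> x = 1 <-> 1 = 5
x <-> z = 1 <-> 1 = 5
x -> (x <-> z) = 1 -> 5 = 5
(x <-> x) <-> (x -> (x <-> z)) = 5 <-> 5 = 5
!((x <-> x) <-> (x -> (x <-> z))) = !5 = 0
!!((x <-> x) <-> (x -> (x <-> z))) = !0 = 5
y && x = 4 && 1 = 1
y <-> y = 4 <-> 4 = 5
y <-> (y <-> y) = 4 <-> 5 = 4
(y && x) <-> (y <-> (y <-> y)) = 1 <-> 4 = 2
x -> z = 1 -> 1 = 5
!z = !1 = 4
(x -> z) && !z = 5 && 4 = 4
!x = !1 = 4
y -> !x = 4 -> 4 = 5
((x -> z) && !z) -> (y -> !x) = 4 -> 5 = 5
((y && x) <-> (y <-> (y <-> y))) && (((x -> z) && !z) -> (y -> !x)) = 2 && 5 = 2
z && x = 1 && 1 = 1
z && (z && x) = 1 && 1 = 1
z -> y = 1 -> 4 = 5
(z -> y) -> z = 5 -> 1 = 1
(z && (z && x)) -> ((z -> y) -> z) = 1 -> 1 = 5
(((y && x) <-> (y <-> (y <-> y))) && (((x -> z) && !z) -> (y -> !x))) -> ((z && (z && x)) -> ((z -> y) -> z)) = 2 -> 5 = 5
!!((x <-> x) <-> (x -> (x <-> z))) && ((((y && x) <-> (y <-> (y <-> y))) && (((x -> z) && !z) -> (y -> !x))) -> ((z && (z && x)) -> ((z -> y) -> z))) = 5 && 5 = 5
!y = !4 = 1
z && !y = 1 && 1 = 1
y && z = 4 && 1 = 1
z <-> (y && z) = 1 <-> 1 = 5
(z && !y) && (z <-> (y && z)) = 1 && 5 = 1
!z = !1 = 4
z && !z = 1 && 4 = 1
((z && !y) && (z <-> (y && z))) <-> (z && !z) = 1 <-> 1 = 5
y -> z = 4 -> 1 = 2
(y -> z) && z = 2 && 1 = 1
x -> y = 1 -> 4 = 5
z -> (x -> y) = 1 -> 5 = 5
((y -> z) && z) && (z -> (x -> y)) = 1 && 5 = 1
!y = !4 = 1
!!y = !1 = 4
(((y -> z) && z) && (z -> (x -> y))) <-> !!y = 1 <-> 4 = 2
(((z && !y) && (z <-> (y && z))) <-> (z && !z)) -> ((((y -> z) && z) && (z -> (x -> y))) <-> !!y) = 5 -> 2 = 2
!((((z && !y) && (z <-> (y && z))) <-> (z && !z)) -> ((((y -> z) && z) && (z -> (x -> y))) <-> !!y)) = !2 = 3
(!!((x <-> x) <-> (x -> (x <-> z))) && ((((y && x) <-> (y <-> (y <-> y))) && (((x -> z) && !z) -> (y -> !x))) -> ((z && (z && x)) -> ((z -> y) -> z)))) -> !((((z && !y) && (z <-> (y && z))) <-> (z && !z)) -> ((((y -> z) && z) && (z -> (x -> y))) <-> !!y)) = 5 -> 3 = 3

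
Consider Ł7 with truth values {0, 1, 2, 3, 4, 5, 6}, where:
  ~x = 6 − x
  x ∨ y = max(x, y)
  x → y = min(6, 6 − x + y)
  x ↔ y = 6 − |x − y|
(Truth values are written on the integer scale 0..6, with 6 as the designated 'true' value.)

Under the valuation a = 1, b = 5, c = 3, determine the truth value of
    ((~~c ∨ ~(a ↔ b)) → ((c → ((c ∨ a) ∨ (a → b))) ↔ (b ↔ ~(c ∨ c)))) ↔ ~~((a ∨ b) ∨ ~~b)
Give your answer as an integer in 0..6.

5

~c = ~3 = 3
~~c = ~3 = 3
a ↔ b = 1 ↔ 5 = 2
~(a ↔ b) = ~2 = 4
~~c ∨ ~(a ↔ b) = 3 ∨ 4 = 4
c ∨ a = 3 ∨ 1 = 3
a → b = 1 → 5 = 6
(c ∨ a) ∨ (a → b) = 3 ∨ 6 = 6
c → ((c ∨ a) ∨ (a → b)) = 3 → 6 = 6
c ∨ c = 3 ∨ 3 = 3
~(c ∨ c) = ~3 = 3
b ↔ ~(c ∨ c) = 5 ↔ 3 = 4
(c → ((c ∨ a) ∨ (a → b))) ↔ (b ↔ ~(c ∨ c)) = 6 ↔ 4 = 4
(~~c ∨ ~(a ↔ b)) → ((c → ((c ∨ a) ∨ (a → b))) ↔ (b ↔ ~(c ∨ c))) = 4 → 4 = 6
a ∨ b = 1 ∨ 5 = 5
~b = ~5 = 1
~~b = ~1 = 5
(a ∨ b) ∨ ~~b = 5 ∨ 5 = 5
~((a ∨ b) ∨ ~~b) = ~5 = 1
~~((a ∨ b) ∨ ~~b) = ~1 = 5
((~~c ∨ ~(a ↔ b)) → ((c → ((c ∨ a) ∨ (a → b))) ↔ (b ↔ ~(c ∨ c)))) ↔ ~~((a ∨ b) ∨ ~~b) = 6 ↔ 5 = 5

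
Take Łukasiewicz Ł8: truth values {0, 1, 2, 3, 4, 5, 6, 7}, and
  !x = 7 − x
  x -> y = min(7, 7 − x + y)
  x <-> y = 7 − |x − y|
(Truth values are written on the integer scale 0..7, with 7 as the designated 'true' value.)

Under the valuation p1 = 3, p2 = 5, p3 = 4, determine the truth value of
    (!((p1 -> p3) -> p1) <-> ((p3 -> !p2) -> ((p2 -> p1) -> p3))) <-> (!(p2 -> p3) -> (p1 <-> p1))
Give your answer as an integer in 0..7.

4

p1 -> p3 = 3 -> 4 = 7
(p1 -> p3) -> p1 = 7 -> 3 = 3
!((p1 -> p3) -> p1) = !3 = 4
!p2 = !5 = 2
p3 -> !p2 = 4 -> 2 = 5
p2 -> p1 = 5 -> 3 = 5
(p2 -> p1) -> p3 = 5 -> 4 = 6
(p3 -> !p2) -> ((p2 -> p1) -> p3) = 5 -> 6 = 7
!((p1 -> p3) -> p1) <-> ((p3 -> !p2) -> ((p2 -> p1) -> p3)) = 4 <-> 7 = 4
p2 -> p3 = 5 -> 4 = 6
!(p2 -> p3) = !6 = 1
p1 <-> p1 = 3 <-> 3 = 7
!(p2 -> p3) -> (p1 <-> p1) = 1 -> 7 = 7
(!((p1 -> p3) -> p1) <-> ((p3 -> !p2) -> ((p2 -> p1) -> p3))) <-> (!(p2 -> p3) -> (p1 <-> p1)) = 4 <-> 7 = 4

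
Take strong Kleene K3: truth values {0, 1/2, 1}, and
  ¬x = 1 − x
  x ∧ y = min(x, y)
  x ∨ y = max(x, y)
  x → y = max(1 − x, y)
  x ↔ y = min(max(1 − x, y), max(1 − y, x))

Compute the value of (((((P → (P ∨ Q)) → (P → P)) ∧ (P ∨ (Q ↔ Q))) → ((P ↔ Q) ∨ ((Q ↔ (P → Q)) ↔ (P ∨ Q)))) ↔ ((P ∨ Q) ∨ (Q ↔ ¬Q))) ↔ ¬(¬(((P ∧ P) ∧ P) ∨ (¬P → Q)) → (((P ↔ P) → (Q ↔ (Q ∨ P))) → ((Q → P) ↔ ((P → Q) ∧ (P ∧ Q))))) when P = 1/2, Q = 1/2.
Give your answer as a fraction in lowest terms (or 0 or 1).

1/2

P ∨ Q = 1/2 ∨ 1/2 = 1/2
P → (P ∨ Q) = 1/2 → 1/2 = 1/2
P → P = 1/2 → 1/2 = 1/2
(P → (P ∨ Q)) → (P → P) = 1/2 → 1/2 = 1/2
Q ↔ Q = 1/2 ↔ 1/2 = 1/2
P ∨ (Q ↔ Q) = 1/2 ∨ 1/2 = 1/2
((P → (P ∨ Q)) → (P → P)) ∧ (P ∨ (Q ↔ Q)) = 1/2 ∧ 1/2 = 1/2
P ↔ Q = 1/2 ↔ 1/2 = 1/2
P → Q = 1/2 → 1/2 = 1/2
Q ↔ (P → Q) = 1/2 ↔ 1/2 = 1/2
P ∨ Q = 1/2 ∨ 1/2 = 1/2
(Q ↔ (P → Q)) ↔ (P ∨ Q) = 1/2 ↔ 1/2 = 1/2
(P ↔ Q) ∨ ((Q ↔ (P → Q)) ↔ (P ∨ Q)) = 1/2 ∨ 1/2 = 1/2
(((P → (P ∨ Q)) → (P → P)) ∧ (P ∨ (Q ↔ Q))) → ((P ↔ Q) ∨ ((Q ↔ (P → Q)) ↔ (P ∨ Q))) = 1/2 → 1/2 = 1/2
P ∨ Q = 1/2 ∨ 1/2 = 1/2
¬Q = ¬1/2 = 1/2
Q ↔ ¬Q = 1/2 ↔ 1/2 = 1/2
(P ∨ Q) ∨ (Q ↔ ¬Q) = 1/2 ∨ 1/2 = 1/2
((((P → (P ∨ Q)) → (P → P)) ∧ (P ∨ (Q ↔ Q))) → ((P ↔ Q) ∨ ((Q ↔ (P → Q)) ↔ (P ∨ Q)))) ↔ ((P ∨ Q) ∨ (Q ↔ ¬Q)) = 1/2 ↔ 1/2 = 1/2
P ∧ P = 1/2 ∧ 1/2 = 1/2
(P ∧ P) ∧ P = 1/2 ∧ 1/2 = 1/2
¬P = ¬1/2 = 1/2
¬P → Q = 1/2 → 1/2 = 1/2
((P ∧ P) ∧ P) ∨ (¬P → Q) = 1/2 ∨ 1/2 = 1/2
¬(((P ∧ P) ∧ P) ∨ (¬P → Q)) = ¬1/2 = 1/2
P ↔ P = 1/2 ↔ 1/2 = 1/2
Q ∨ P = 1/2 ∨ 1/2 = 1/2
Q ↔ (Q ∨ P) = 1/2 ↔ 1/2 = 1/2
(P ↔ P) → (Q ↔ (Q ∨ P)) = 1/2 → 1/2 = 1/2
Q → P = 1/2 → 1/2 = 1/2
P → Q = 1/2 → 1/2 = 1/2
P ∧ Q = 1/2 ∧ 1/2 = 1/2
(P → Q) ∧ (P ∧ Q) = 1/2 ∧ 1/2 = 1/2
(Q → P) ↔ ((P → Q) ∧ (P ∧ Q)) = 1/2 ↔ 1/2 = 1/2
((P ↔ P) → (Q ↔ (Q ∨ P))) → ((Q → P) ↔ ((P → Q) ∧ (P ∧ Q))) = 1/2 → 1/2 = 1/2
¬(((P ∧ P) ∧ P) ∨ (¬P → Q)) → (((P ↔ P) → (Q ↔ (Q ∨ P))) → ((Q → P) ↔ ((P → Q) ∧ (P ∧ Q)))) = 1/2 → 1/2 = 1/2
¬(¬(((P ∧ P) ∧ P) ∨ (¬P → Q)) → (((P ↔ P) → (Q ↔ (Q ∨ P))) → ((Q → P) ↔ ((P → Q) ∧ (P ∧ Q))))) = ¬1/2 = 1/2
(((((P → (P ∨ Q)) → (P → P)) ∧ (P ∨ (Q ↔ Q))) → ((P ↔ Q) ∨ ((Q ↔ (P → Q)) ↔ (P ∨ Q)))) ↔ ((P ∨ Q) ∨ (Q ↔ ¬Q))) ↔ ¬(¬(((P ∧ P) ∧ P) ∨ (¬P → Q)) → (((P ↔ P) → (Q ↔ (Q ∨ P))) → ((Q → P) ↔ ((P → Q) ∧ (P ∧ Q))))) = 1/2 ↔ 1/2 = 1/2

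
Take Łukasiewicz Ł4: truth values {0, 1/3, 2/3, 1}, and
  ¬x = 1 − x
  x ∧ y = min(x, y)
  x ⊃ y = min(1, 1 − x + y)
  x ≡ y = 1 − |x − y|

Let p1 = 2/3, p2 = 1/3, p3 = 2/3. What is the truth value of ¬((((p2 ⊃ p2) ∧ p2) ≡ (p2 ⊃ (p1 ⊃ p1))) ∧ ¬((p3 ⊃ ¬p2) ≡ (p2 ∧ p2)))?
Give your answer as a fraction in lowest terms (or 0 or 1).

2/3

p2 ⊃ p2 = 1/3 ⊃ 1/3 = 1
(p2 ⊃ p2) ∧ p2 = 1 ∧ 1/3 = 1/3
p1 ⊃ p1 = 2/3 ⊃ 2/3 = 1
p2 ⊃ (p1 ⊃ p1) = 1/3 ⊃ 1 = 1
((p2 ⊃ p2) ∧ p2) ≡ (p2 ⊃ (p1 ⊃ p1)) = 1/3 ≡ 1 = 1/3
¬p2 = ¬1/3 = 2/3
p3 ⊃ ¬p2 = 2/3 ⊃ 2/3 = 1
p2 ∧ p2 = 1/3 ∧ 1/3 = 1/3
(p3 ⊃ ¬p2) ≡ (p2 ∧ p2) = 1 ≡ 1/3 = 1/3
¬((p3 ⊃ ¬p2) ≡ (p2 ∧ p2)) = ¬1/3 = 2/3
(((p2 ⊃ p2) ∧ p2) ≡ (p2 ⊃ (p1 ⊃ p1))) ∧ ¬((p3 ⊃ ¬p2) ≡ (p2 ∧ p2)) = 1/3 ∧ 2/3 = 1/3
¬((((p2 ⊃ p2) ∧ p2) ≡ (p2 ⊃ (p1 ⊃ p1))) ∧ ¬((p3 ⊃ ¬p2) ≡ (p2 ∧ p2))) = ¬1/3 = 2/3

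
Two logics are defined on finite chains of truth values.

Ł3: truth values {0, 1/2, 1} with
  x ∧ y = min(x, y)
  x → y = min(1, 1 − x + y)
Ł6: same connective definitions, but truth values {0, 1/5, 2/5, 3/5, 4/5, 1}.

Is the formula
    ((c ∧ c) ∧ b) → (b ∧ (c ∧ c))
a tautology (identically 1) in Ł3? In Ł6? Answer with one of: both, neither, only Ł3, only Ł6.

In Ł3: every assignment gives 1 — tautology.
In Ł6: every assignment gives 1 — tautology.

both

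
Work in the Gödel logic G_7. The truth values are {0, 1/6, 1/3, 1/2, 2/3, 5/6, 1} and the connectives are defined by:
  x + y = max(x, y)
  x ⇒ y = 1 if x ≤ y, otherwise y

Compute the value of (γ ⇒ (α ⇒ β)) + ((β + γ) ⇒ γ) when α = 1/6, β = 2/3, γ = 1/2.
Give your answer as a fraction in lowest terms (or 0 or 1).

1

α ⇒ β = 1/6 ⇒ 2/3 = 1
γ ⇒ (α ⇒ β) = 1/2 ⇒ 1 = 1
β + γ = 2/3 + 1/2 = 2/3
(β + γ) ⇒ γ = 2/3 ⇒ 1/2 = 1/2
(γ ⇒ (α ⇒ β)) + ((β + γ) ⇒ γ) = 1 + 1/2 = 1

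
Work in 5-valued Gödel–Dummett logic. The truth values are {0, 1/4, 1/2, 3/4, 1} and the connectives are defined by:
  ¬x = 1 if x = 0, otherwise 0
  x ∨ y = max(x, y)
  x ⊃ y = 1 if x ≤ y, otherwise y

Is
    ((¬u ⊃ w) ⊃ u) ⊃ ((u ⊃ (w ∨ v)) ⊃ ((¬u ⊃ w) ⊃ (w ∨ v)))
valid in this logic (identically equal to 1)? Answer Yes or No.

At u = 3/4, v = 3/4, w = 1, for instance:
¬u = ¬3/4 = 0
¬u ⊃ w = 0 ⊃ 1 = 1
(¬u ⊃ w) ⊃ u = 1 ⊃ 3/4 = 3/4
w ∨ v = 1 ∨ 3/4 = 1
u ⊃ (w ∨ v) = 3/4 ⊃ 1 = 1
(¬u ⊃ w) ⊃ (w ∨ v) = 1 ⊃ 1 = 1
(u ⊃ (w ∨ v)) ⊃ ((¬u ⊃ w) ⊃ (w ∨ v)) = 1 ⊃ 1 = 1
((¬u ⊃ w) ⊃ u) ⊃ ((u ⊃ (w ∨ v)) ⊃ ((¬u ⊃ w) ⊃ (w ∨ v))) = 3/4 ⊃ 1 = 1
and checking the remaining 124 assignments likewise gives ≥ 1 in every case.

Yes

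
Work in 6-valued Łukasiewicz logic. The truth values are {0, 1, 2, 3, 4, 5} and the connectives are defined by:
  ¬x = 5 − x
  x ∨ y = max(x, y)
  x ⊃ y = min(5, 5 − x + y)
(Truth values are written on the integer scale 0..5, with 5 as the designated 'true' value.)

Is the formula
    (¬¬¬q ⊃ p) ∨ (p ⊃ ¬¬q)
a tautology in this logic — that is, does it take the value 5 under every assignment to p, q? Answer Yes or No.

No

Counterexample: take p = 1, q = 0.
¬q = ¬0 = 5
¬¬q = ¬5 = 0
¬¬¬q = ¬0 = 5
¬¬¬q ⊃ p = 5 ⊃ 1 = 1
¬q = ¬0 = 5
¬¬q = ¬5 = 0
p ⊃ ¬¬q = 1 ⊃ 0 = 4
(¬¬¬q ⊃ p) ∨ (p ⊃ ¬¬q) = 1 ∨ 4 = 4
This gives 4 ≠ 5.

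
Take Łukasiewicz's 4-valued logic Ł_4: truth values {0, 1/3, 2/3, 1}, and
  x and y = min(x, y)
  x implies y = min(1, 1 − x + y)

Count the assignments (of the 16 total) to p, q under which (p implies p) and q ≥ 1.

p = 0, q = 0 ↦ 0  <
p = 0, q = 1/3 ↦ 1/3  <
p = 0, q = 2/3 ↦ 2/3  <
p = 0, q = 1 ↦ 1  ≥
p = 1/3, q = 0 ↦ 0  <
p = 1/3, q = 1/3 ↦ 1/3  <
p = 1/3, q = 2/3 ↦ 2/3  <
p = 1/3, q = 1 ↦ 1  ≥
p = 2/3, q = 0 ↦ 0  <
p = 2/3, q = 1/3 ↦ 1/3  <
p = 2/3, q = 2/3 ↦ 2/3  <
p = 2/3, q = 1 ↦ 1  ≥
p = 1, q = 0 ↦ 0  <
p = 1, q = 1/3 ↦ 1/3  <
p = 1, q = 2/3 ↦ 2/3  <
p = 1, q = 1 ↦ 1  ≥
So 4 of the 16 assignments meet the threshold.

4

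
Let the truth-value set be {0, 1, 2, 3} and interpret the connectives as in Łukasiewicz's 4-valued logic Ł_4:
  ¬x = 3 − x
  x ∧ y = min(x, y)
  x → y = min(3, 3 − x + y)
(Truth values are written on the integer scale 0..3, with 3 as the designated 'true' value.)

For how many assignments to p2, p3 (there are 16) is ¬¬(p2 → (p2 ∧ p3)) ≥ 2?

13

p2 = 0, p3 = 0 ↦ 3  ≥
p2 = 0, p3 = 1 ↦ 3  ≥
p2 = 0, p3 = 2 ↦ 3  ≥
p2 = 0, p3 = 3 ↦ 3  ≥
p2 = 1, p3 = 0 ↦ 2  ≥
p2 = 1, p3 = 1 ↦ 3  ≥
p2 = 1, p3 = 2 ↦ 3  ≥
p2 = 1, p3 = 3 ↦ 3  ≥
p2 = 2, p3 = 0 ↦ 1  <
p2 = 2, p3 = 1 ↦ 2  ≥
p2 = 2, p3 = 2 ↦ 3  ≥
p2 = 2, p3 = 3 ↦ 3  ≥
p2 = 3, p3 = 0 ↦ 0  <
p2 = 3, p3 = 1 ↦ 1  <
p2 = 3, p3 = 2 ↦ 2  ≥
p2 = 3, p3 = 3 ↦ 3  ≥
So 13 of the 16 assignments meet the threshold.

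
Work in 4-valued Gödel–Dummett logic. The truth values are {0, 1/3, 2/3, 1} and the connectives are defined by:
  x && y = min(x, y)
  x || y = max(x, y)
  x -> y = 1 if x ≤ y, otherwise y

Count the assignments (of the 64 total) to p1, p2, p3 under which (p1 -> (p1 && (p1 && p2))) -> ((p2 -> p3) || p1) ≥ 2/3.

value 1: 47 assignments (counts)
value 2/3: 7 assignments (counts)
value 1/3: 7 assignments
value 0: 3 assignments
So 54 of the 64 assignments meet the threshold.

54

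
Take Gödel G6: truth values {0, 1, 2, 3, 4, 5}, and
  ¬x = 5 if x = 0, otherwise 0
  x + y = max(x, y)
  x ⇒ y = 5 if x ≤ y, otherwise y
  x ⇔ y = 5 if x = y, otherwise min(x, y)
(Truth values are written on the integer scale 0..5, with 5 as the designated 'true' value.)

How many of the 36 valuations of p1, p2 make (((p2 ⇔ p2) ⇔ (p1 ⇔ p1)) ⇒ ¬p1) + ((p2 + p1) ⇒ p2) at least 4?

value 5: 21 assignments (counts)
value 4: 1 assignment (counts)
value 3: 2 assignments
value 2: 3 assignments
value 1: 4 assignments
value 0: 5 assignments
So 22 of the 36 assignments meet the threshold.

22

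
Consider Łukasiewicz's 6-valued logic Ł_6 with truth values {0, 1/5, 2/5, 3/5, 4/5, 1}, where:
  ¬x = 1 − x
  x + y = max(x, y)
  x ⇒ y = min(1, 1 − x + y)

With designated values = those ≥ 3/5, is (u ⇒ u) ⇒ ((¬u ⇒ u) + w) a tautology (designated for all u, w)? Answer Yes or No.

Counterexample: take u = 0, w = 0.
u ⇒ u = 0 ⇒ 0 = 1
¬u = ¬0 = 1
¬u ⇒ u = 1 ⇒ 0 = 0
(¬u ⇒ u) + w = 0 + 0 = 0
(u ⇒ u) ⇒ ((¬u ⇒ u) + w) = 1 ⇒ 0 = 0
This gives 0, which is below 3/5.

No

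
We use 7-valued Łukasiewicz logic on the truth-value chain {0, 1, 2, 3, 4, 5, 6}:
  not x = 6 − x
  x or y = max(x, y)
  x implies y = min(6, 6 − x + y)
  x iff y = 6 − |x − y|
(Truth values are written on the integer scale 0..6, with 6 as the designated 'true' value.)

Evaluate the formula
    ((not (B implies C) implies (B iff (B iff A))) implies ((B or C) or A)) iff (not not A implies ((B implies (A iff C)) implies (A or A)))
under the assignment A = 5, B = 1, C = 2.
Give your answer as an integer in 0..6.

B implies C = 1 implies 2 = 6
not (B implies C) = not 6 = 0
B iff A = 1 iff 5 = 2
B iff (B iff A) = 1 iff 2 = 5
not (B implies C) implies (B iff (B iff A)) = 0 implies 5 = 6
B or C = 1 or 2 = 2
(B or C) or A = 2 or 5 = 5
(not (B implies C) implies (B iff (B iff A))) implies ((B or C) or A) = 6 implies 5 = 5
not A = not 5 = 1
not not A = not 1 = 5
A iff C = 5 iff 2 = 3
B implies (A iff C) = 1 implies 3 = 6
A or A = 5 or 5 = 5
(B implies (A iff C)) implies (A or A) = 6 implies 5 = 5
not not A implies ((B implies (A iff C)) implies (A or A)) = 5 implies 5 = 6
((not (B implies C) implies (B iff (B iff A))) implies ((B or C) or A)) iff (not not A implies ((B implies (A iff C)) implies (A or A))) = 5 iff 6 = 5

5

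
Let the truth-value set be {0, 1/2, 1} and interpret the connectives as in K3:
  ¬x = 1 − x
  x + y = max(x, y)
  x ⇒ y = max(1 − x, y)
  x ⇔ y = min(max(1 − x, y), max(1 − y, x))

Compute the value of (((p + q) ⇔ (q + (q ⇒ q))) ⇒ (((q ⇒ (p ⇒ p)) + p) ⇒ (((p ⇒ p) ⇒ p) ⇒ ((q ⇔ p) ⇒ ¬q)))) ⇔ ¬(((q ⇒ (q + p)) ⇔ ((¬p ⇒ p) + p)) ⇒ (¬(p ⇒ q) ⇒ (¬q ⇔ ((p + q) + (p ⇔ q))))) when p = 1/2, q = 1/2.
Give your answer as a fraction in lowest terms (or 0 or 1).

p + q = 1/2 + 1/2 = 1/2
q ⇒ q = 1/2 ⇒ 1/2 = 1/2
q + (q ⇒ q) = 1/2 + 1/2 = 1/2
(p + q) ⇔ (q + (q ⇒ q)) = 1/2 ⇔ 1/2 = 1/2
p ⇒ p = 1/2 ⇒ 1/2 = 1/2
q ⇒ (p ⇒ p) = 1/2 ⇒ 1/2 = 1/2
(q ⇒ (p ⇒ p)) + p = 1/2 + 1/2 = 1/2
p ⇒ p = 1/2 ⇒ 1/2 = 1/2
(p ⇒ p) ⇒ p = 1/2 ⇒ 1/2 = 1/2
q ⇔ p = 1/2 ⇔ 1/2 = 1/2
¬q = ¬1/2 = 1/2
(q ⇔ p) ⇒ ¬q = 1/2 ⇒ 1/2 = 1/2
((p ⇒ p) ⇒ p) ⇒ ((q ⇔ p) ⇒ ¬q) = 1/2 ⇒ 1/2 = 1/2
((q ⇒ (p ⇒ p)) + p) ⇒ (((p ⇒ p) ⇒ p) ⇒ ((q ⇔ p) ⇒ ¬q)) = 1/2 ⇒ 1/2 = 1/2
((p + q) ⇔ (q + (q ⇒ q))) ⇒ (((q ⇒ (p ⇒ p)) + p) ⇒ (((p ⇒ p) ⇒ p) ⇒ ((q ⇔ p) ⇒ ¬q))) = 1/2 ⇒ 1/2 = 1/2
q + p = 1/2 + 1/2 = 1/2
q ⇒ (q + p) = 1/2 ⇒ 1/2 = 1/2
¬p = ¬1/2 = 1/2
¬p ⇒ p = 1/2 ⇒ 1/2 = 1/2
(¬p ⇒ p) + p = 1/2 + 1/2 = 1/2
(q ⇒ (q + p)) ⇔ ((¬p ⇒ p) + p) = 1/2 ⇔ 1/2 = 1/2
p ⇒ q = 1/2 ⇒ 1/2 = 1/2
¬(p ⇒ q) = ¬1/2 = 1/2
¬q = ¬1/2 = 1/2
p + q = 1/2 + 1/2 = 1/2
p ⇔ q = 1/2 ⇔ 1/2 = 1/2
(p + q) + (p ⇔ q) = 1/2 + 1/2 = 1/2
¬q ⇔ ((p + q) + (p ⇔ q)) = 1/2 ⇔ 1/2 = 1/2
¬(p ⇒ q) ⇒ (¬q ⇔ ((p + q) + (p ⇔ q))) = 1/2 ⇒ 1/2 = 1/2
((q ⇒ (q + p)) ⇔ ((¬p ⇒ p) + p)) ⇒ (¬(p ⇒ q) ⇒ (¬q ⇔ ((p + q) + (p ⇔ q)))) = 1/2 ⇒ 1/2 = 1/2
¬(((q ⇒ (q + p)) ⇔ ((¬p ⇒ p) + p)) ⇒ (¬(p ⇒ q) ⇒ (¬q ⇔ ((p + q) + (p ⇔ q))))) = ¬1/2 = 1/2
(((p + q) ⇔ (q + (q ⇒ q))) ⇒ (((q ⇒ (p ⇒ p)) + p) ⇒ (((p ⇒ p) ⇒ p) ⇒ ((q ⇔ p) ⇒ ¬q)))) ⇔ ¬(((q ⇒ (q + p)) ⇔ ((¬p ⇒ p) + p)) ⇒ (¬(p ⇒ q) ⇒ (¬q ⇔ ((p + q) + (p ⇔ q))))) = 1/2 ⇔ 1/2 = 1/2

1/2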